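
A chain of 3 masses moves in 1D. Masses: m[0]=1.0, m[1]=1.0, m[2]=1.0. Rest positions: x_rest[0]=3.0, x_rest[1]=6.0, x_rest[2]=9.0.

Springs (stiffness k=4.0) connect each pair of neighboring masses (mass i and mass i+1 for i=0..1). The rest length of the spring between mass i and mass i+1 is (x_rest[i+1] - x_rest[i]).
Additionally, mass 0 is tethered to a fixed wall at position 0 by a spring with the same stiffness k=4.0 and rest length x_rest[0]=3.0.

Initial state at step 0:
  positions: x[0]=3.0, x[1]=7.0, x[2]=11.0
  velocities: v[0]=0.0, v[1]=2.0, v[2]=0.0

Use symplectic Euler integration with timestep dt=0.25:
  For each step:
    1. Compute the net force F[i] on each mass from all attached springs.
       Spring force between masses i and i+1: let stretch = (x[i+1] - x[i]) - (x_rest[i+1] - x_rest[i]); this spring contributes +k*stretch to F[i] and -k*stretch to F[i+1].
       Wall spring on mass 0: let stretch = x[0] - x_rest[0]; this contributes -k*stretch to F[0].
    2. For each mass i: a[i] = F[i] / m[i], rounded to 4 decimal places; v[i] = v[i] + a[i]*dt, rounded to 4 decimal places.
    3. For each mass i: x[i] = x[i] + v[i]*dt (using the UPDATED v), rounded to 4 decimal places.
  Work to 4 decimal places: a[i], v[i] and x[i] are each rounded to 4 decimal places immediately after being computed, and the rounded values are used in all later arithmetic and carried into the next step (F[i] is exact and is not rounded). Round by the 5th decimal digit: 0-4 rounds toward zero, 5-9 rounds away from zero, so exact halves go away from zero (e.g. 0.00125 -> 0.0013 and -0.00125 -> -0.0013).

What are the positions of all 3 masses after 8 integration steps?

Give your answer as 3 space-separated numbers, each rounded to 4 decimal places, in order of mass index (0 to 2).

Step 0: x=[3.0000 7.0000 11.0000] v=[0.0000 2.0000 0.0000]
Step 1: x=[3.2500 7.5000 10.7500] v=[1.0000 2.0000 -1.0000]
Step 2: x=[3.7500 7.7500 10.4375] v=[2.0000 1.0000 -1.2500]
Step 3: x=[4.3125 7.6719 10.2031] v=[2.2500 -0.3125 -0.9375]
Step 4: x=[4.6367 7.3867 10.0859] v=[1.2969 -1.1407 -0.4687]
Step 5: x=[4.4893 7.0888 10.0439] v=[-0.5898 -1.1915 -0.1679]
Step 6: x=[3.8694 6.8798 10.0132] v=[-2.4796 -0.8359 -0.1230]
Step 7: x=[3.0348 6.7016 9.9491] v=[-3.3386 -0.7129 -0.2564]
Step 8: x=[2.3582 6.4186 9.8231] v=[-2.7066 -1.1322 -0.5039]

Answer: 2.3582 6.4186 9.8231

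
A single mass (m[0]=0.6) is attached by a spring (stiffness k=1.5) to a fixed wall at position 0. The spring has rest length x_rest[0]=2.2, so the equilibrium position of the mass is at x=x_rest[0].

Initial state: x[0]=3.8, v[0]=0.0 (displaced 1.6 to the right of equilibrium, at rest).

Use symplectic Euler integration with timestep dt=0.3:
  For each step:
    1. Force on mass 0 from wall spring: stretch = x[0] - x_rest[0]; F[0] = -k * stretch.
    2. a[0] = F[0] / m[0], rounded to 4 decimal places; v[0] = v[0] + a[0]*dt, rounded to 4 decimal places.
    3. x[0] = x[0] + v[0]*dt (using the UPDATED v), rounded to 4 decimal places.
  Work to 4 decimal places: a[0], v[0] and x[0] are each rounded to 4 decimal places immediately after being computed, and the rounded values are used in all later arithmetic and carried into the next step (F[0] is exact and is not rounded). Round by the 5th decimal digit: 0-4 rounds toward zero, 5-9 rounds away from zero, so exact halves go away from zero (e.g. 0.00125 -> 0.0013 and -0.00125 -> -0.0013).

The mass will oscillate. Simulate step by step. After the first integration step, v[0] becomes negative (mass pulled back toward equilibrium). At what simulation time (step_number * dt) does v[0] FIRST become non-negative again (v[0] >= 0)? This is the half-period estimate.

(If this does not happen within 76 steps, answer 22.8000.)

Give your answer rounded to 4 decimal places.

Answer: 2.1000

Derivation:
Step 0: x=[3.8000] v=[0.0000]
Step 1: x=[3.4400] v=[-1.2000]
Step 2: x=[2.8010] v=[-2.1300]
Step 3: x=[2.0268] v=[-2.5808]
Step 4: x=[1.2915] v=[-2.4509]
Step 5: x=[0.7607] v=[-1.7695]
Step 6: x=[0.5537] v=[-0.6900]
Step 7: x=[0.7171] v=[0.5447]
First v>=0 after going negative at step 7, time=2.1000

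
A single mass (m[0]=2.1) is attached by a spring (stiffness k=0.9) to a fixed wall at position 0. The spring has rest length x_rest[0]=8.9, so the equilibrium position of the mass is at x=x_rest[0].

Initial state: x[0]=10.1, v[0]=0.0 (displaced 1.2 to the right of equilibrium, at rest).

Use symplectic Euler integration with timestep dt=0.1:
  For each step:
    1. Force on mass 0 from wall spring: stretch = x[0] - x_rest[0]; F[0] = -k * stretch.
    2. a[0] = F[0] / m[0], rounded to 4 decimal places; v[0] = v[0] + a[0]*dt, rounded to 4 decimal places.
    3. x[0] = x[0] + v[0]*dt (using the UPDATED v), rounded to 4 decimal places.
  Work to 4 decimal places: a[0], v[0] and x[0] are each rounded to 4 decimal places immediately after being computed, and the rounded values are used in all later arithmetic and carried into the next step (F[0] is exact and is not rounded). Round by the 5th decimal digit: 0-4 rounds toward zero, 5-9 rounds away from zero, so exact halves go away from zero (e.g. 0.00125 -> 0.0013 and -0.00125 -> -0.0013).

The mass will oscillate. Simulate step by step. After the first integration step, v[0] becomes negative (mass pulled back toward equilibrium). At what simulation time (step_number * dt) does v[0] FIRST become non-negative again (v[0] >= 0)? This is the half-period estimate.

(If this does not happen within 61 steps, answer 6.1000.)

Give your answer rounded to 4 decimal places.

Answer: 4.8000

Derivation:
Step 0: x=[10.1000] v=[0.0000]
Step 1: x=[10.0949] v=[-0.0514]
Step 2: x=[10.0846] v=[-0.1026]
Step 3: x=[10.0693] v=[-0.1534]
Step 4: x=[10.0490] v=[-0.2035]
Step 5: x=[10.0237] v=[-0.2527]
Step 6: x=[9.9936] v=[-0.3009]
Step 7: x=[9.9588] v=[-0.3478]
Step 8: x=[9.9195] v=[-0.3932]
Step 9: x=[9.8758] v=[-0.4369]
Step 10: x=[9.8279] v=[-0.4787]
Step 11: x=[9.7761] v=[-0.5185]
Step 12: x=[9.7205] v=[-0.5561]
Step 13: x=[9.6614] v=[-0.5913]
Step 14: x=[9.5990] v=[-0.6239]
Step 15: x=[9.5336] v=[-0.6539]
Step 16: x=[9.4655] v=[-0.6811]
Step 17: x=[9.3950] v=[-0.7053]
Step 18: x=[9.3224] v=[-0.7265]
Step 19: x=[9.2479] v=[-0.7446]
Step 20: x=[9.1720] v=[-0.7595]
Step 21: x=[9.0949] v=[-0.7712]
Step 22: x=[9.0169] v=[-0.7796]
Step 23: x=[8.9384] v=[-0.7846]
Step 24: x=[8.8598] v=[-0.7863]
Step 25: x=[8.7813] v=[-0.7846]
Step 26: x=[8.7034] v=[-0.7795]
Step 27: x=[8.6263] v=[-0.7711]
Step 28: x=[8.5504] v=[-0.7594]
Step 29: x=[8.4760] v=[-0.7444]
Step 30: x=[8.4034] v=[-0.7262]
Step 31: x=[8.3329] v=[-0.7049]
Step 32: x=[8.2648] v=[-0.6806]
Step 33: x=[8.1995] v=[-0.6534]
Step 34: x=[8.1372] v=[-0.6234]
Step 35: x=[8.0781] v=[-0.5907]
Step 36: x=[8.0226] v=[-0.5555]
Step 37: x=[7.9708] v=[-0.5179]
Step 38: x=[7.9230] v=[-0.4781]
Step 39: x=[7.8794] v=[-0.4362]
Step 40: x=[7.8402] v=[-0.3925]
Step 41: x=[7.8055] v=[-0.3471]
Step 42: x=[7.7755] v=[-0.3002]
Step 43: x=[7.7503] v=[-0.2520]
Step 44: x=[7.7300] v=[-0.2027]
Step 45: x=[7.7147] v=[-0.1526]
Step 46: x=[7.7045] v=[-0.1018]
Step 47: x=[7.6994] v=[-0.0506]
Step 48: x=[7.6995] v=[0.0009]
First v>=0 after going negative at step 48, time=4.8000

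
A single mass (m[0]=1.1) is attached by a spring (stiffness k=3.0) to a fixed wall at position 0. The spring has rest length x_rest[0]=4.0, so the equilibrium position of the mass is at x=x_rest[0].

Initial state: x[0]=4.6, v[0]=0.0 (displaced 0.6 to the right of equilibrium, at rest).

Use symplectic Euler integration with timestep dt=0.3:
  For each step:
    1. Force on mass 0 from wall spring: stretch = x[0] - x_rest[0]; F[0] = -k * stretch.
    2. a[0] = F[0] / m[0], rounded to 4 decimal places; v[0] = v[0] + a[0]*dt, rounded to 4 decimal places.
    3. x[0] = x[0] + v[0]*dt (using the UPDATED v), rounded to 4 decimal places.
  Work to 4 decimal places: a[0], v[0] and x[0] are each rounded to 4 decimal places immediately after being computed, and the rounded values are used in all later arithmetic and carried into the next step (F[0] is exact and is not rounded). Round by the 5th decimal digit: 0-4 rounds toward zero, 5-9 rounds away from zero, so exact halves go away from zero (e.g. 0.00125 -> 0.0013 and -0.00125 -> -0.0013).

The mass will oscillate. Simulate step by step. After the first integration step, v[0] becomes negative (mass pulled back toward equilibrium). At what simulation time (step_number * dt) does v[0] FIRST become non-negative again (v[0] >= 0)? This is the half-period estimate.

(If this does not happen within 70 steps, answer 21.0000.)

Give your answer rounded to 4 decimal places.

Step 0: x=[4.6000] v=[0.0000]
Step 1: x=[4.4527] v=[-0.4909]
Step 2: x=[4.1943] v=[-0.8613]
Step 3: x=[3.8882] v=[-1.0203]
Step 4: x=[3.6096] v=[-0.9288]
Step 5: x=[3.4268] v=[-0.6094]
Step 6: x=[3.3847] v=[-0.1404]
Step 7: x=[3.4936] v=[0.3630]
First v>=0 after going negative at step 7, time=2.1000

Answer: 2.1000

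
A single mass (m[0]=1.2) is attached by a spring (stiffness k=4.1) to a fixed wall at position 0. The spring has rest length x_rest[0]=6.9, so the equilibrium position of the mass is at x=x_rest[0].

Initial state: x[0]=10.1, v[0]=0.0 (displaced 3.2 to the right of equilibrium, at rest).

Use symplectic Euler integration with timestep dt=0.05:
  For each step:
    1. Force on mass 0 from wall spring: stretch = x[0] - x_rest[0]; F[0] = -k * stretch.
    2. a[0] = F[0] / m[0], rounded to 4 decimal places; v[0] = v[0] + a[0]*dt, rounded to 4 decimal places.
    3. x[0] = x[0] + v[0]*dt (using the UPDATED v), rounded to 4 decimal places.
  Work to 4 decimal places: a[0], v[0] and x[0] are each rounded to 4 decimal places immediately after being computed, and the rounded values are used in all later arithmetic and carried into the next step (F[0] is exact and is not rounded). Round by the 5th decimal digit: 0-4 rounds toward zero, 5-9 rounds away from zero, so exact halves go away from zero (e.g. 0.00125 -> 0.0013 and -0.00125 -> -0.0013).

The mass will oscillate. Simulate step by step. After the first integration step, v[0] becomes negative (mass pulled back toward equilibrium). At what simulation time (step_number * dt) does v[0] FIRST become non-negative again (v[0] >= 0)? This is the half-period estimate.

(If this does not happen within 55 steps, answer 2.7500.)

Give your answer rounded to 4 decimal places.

Step 0: x=[10.1000] v=[0.0000]
Step 1: x=[10.0727] v=[-0.5467]
Step 2: x=[10.0183] v=[-1.0887]
Step 3: x=[9.9372] v=[-1.6214]
Step 4: x=[9.8302] v=[-2.1403]
Step 5: x=[9.6982] v=[-2.6409]
Step 6: x=[9.5423] v=[-3.1189]
Step 7: x=[9.3638] v=[-3.5703]
Step 8: x=[9.1642] v=[-3.9912]
Step 9: x=[8.9453] v=[-4.3780]
Step 10: x=[8.7089] v=[-4.7274]
Step 11: x=[8.4571] v=[-5.0364]
Step 12: x=[8.1920] v=[-5.3024]
Step 13: x=[7.9158] v=[-5.5231]
Step 14: x=[7.6310] v=[-5.6966]
Step 15: x=[7.3399] v=[-5.8215]
Step 16: x=[7.0451] v=[-5.8967]
Step 17: x=[6.7490] v=[-5.9215]
Step 18: x=[6.4542] v=[-5.8957]
Step 19: x=[6.1632] v=[-5.8195]
Step 20: x=[5.8785] v=[-5.6936]
Step 21: x=[5.6025] v=[-5.5191]
Step 22: x=[5.3376] v=[-5.2974]
Step 23: x=[5.0861] v=[-5.0305]
Step 24: x=[4.8501] v=[-4.7206]
Step 25: x=[4.6316] v=[-4.3704]
Step 26: x=[4.4325] v=[-3.9829]
Step 27: x=[4.2544] v=[-3.5614]
Step 28: x=[4.0989] v=[-3.1094]
Step 29: x=[3.9674] v=[-2.6309]
Step 30: x=[3.8609] v=[-2.1299]
Step 31: x=[3.7804] v=[-1.6107]
Step 32: x=[3.7265] v=[-1.0778]
Step 33: x=[3.6997] v=[-0.5357]
Step 34: x=[3.7003] v=[0.0110]
First v>=0 after going negative at step 34, time=1.7000

Answer: 1.7000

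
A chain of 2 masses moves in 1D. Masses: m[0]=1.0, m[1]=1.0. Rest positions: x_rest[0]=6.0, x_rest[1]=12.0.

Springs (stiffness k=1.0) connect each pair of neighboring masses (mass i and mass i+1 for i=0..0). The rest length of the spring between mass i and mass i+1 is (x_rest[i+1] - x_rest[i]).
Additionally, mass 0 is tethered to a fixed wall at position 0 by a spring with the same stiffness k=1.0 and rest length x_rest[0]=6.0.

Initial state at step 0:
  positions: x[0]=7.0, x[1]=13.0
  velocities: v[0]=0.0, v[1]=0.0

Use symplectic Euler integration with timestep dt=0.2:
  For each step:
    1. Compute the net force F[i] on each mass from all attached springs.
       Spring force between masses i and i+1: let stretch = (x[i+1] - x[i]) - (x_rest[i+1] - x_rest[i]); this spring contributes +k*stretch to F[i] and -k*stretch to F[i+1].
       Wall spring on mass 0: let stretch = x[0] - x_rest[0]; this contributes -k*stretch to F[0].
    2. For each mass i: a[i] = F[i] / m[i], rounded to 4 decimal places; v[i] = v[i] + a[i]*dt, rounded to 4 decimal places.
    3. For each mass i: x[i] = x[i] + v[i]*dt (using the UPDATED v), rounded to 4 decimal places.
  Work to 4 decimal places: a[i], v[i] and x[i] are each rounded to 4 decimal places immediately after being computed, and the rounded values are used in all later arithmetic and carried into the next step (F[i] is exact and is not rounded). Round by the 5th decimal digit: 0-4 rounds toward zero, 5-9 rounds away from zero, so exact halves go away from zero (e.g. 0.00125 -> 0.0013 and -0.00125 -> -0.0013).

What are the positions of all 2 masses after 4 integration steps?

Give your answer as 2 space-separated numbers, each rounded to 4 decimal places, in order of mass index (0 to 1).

Step 0: x=[7.0000 13.0000] v=[0.0000 0.0000]
Step 1: x=[6.9600 13.0000] v=[-0.2000 0.0000]
Step 2: x=[6.8832 12.9984] v=[-0.3840 -0.0080]
Step 3: x=[6.7757 12.9922] v=[-0.5376 -0.0310]
Step 4: x=[6.6458 12.9773] v=[-0.6494 -0.0743]

Answer: 6.6458 12.9773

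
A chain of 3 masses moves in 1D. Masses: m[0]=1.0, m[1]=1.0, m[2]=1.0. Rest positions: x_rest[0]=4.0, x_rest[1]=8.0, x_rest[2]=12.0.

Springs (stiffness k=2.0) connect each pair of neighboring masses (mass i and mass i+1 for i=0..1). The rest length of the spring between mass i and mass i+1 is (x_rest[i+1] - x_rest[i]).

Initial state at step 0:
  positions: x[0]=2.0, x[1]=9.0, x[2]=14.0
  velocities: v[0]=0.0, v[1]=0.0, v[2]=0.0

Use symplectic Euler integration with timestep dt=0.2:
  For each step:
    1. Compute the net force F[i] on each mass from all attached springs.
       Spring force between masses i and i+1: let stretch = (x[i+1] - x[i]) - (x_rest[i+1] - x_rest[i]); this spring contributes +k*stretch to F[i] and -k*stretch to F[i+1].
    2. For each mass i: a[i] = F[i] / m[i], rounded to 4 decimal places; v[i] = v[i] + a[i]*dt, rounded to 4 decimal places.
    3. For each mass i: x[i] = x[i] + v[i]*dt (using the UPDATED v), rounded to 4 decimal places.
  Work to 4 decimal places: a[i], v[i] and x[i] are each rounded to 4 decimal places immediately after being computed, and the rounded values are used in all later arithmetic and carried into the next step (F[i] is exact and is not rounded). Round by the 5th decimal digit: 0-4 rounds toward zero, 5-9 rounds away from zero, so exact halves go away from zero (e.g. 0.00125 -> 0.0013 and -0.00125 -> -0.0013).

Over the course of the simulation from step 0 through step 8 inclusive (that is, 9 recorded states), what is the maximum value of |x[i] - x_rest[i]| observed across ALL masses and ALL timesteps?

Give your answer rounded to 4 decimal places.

Step 0: x=[2.0000 9.0000 14.0000] v=[0.0000 0.0000 0.0000]
Step 1: x=[2.2400 8.8400 13.9200] v=[1.2000 -0.8000 -0.4000]
Step 2: x=[2.6880 8.5584 13.7536] v=[2.2400 -1.4080 -0.8320]
Step 3: x=[3.2856 8.2228 13.4916] v=[2.9882 -1.6781 -1.3101]
Step 4: x=[3.9582 7.9137 13.1281] v=[3.3631 -1.5455 -1.8176]
Step 5: x=[4.6273 7.7053 12.6674] v=[3.3453 -1.0419 -2.3034]
Step 6: x=[5.2226 7.6476 12.1298] v=[2.9765 -0.2883 -2.6882]
Step 7: x=[5.6919 7.7545 11.5536] v=[2.3465 0.5346 -2.8811]
Step 8: x=[6.0062 8.0003 10.9935] v=[1.5715 1.2292 -2.8007]
Max displacement = 2.0062

Answer: 2.0062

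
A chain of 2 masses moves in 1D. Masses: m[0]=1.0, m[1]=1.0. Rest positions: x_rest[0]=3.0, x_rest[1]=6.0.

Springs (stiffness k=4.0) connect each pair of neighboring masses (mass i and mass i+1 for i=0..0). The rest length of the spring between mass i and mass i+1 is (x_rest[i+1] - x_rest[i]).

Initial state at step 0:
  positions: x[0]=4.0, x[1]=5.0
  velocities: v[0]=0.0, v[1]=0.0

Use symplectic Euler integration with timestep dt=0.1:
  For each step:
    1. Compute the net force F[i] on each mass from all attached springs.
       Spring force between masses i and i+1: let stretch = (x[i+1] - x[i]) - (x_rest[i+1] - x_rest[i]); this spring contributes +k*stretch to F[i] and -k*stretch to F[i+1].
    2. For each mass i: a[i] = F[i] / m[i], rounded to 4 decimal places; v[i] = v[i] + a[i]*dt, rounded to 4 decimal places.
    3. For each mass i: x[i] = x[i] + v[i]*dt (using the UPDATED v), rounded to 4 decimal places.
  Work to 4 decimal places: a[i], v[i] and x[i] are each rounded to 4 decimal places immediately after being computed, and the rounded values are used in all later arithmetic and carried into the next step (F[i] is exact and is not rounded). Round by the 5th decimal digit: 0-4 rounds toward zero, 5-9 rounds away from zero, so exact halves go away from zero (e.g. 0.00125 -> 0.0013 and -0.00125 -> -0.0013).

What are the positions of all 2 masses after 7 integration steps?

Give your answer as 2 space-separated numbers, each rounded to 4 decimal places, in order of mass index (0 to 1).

Step 0: x=[4.0000 5.0000] v=[0.0000 0.0000]
Step 1: x=[3.9200 5.0800] v=[-0.8000 0.8000]
Step 2: x=[3.7664 5.2336] v=[-1.5360 1.5360]
Step 3: x=[3.5515 5.4485] v=[-2.1491 2.1491]
Step 4: x=[3.2925 5.7075] v=[-2.5903 2.5903]
Step 5: x=[3.0101 5.9899] v=[-2.8243 2.8243]
Step 6: x=[2.7269 6.2731] v=[-2.8324 2.8324]
Step 7: x=[2.4655 6.5345] v=[-2.6139 2.6139]

Answer: 2.4655 6.5345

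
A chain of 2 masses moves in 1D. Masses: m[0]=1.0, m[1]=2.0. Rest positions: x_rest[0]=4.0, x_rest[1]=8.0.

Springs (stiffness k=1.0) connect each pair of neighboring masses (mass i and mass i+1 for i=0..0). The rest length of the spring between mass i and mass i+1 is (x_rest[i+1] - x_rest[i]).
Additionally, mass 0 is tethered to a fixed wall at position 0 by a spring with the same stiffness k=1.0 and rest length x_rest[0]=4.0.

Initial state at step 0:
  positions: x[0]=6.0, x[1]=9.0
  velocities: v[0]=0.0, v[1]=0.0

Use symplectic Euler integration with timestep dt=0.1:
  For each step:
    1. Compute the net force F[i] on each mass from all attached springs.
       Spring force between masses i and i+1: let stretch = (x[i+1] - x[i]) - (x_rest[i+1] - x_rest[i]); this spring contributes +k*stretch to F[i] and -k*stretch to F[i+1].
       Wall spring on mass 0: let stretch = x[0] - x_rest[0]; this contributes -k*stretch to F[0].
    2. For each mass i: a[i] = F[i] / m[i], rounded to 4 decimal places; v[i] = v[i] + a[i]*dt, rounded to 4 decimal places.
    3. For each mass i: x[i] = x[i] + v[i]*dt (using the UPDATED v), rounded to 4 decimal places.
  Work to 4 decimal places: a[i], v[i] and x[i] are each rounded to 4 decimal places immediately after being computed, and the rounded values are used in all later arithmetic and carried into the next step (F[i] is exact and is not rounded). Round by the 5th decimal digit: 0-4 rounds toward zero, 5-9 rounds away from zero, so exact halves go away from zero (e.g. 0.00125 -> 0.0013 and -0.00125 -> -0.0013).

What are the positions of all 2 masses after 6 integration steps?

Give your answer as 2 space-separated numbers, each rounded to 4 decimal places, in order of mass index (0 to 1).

Step 0: x=[6.0000 9.0000] v=[0.0000 0.0000]
Step 1: x=[5.9700 9.0050] v=[-0.3000 0.0500]
Step 2: x=[5.9107 9.0148] v=[-0.5935 0.0983]
Step 3: x=[5.8233 9.0291] v=[-0.8742 0.1431]
Step 4: x=[5.7097 9.0474] v=[-1.1360 0.1828]
Step 5: x=[5.5724 9.0690] v=[-1.3732 0.2159]
Step 6: x=[5.4143 9.0931] v=[-1.5808 0.2411]

Answer: 5.4143 9.0931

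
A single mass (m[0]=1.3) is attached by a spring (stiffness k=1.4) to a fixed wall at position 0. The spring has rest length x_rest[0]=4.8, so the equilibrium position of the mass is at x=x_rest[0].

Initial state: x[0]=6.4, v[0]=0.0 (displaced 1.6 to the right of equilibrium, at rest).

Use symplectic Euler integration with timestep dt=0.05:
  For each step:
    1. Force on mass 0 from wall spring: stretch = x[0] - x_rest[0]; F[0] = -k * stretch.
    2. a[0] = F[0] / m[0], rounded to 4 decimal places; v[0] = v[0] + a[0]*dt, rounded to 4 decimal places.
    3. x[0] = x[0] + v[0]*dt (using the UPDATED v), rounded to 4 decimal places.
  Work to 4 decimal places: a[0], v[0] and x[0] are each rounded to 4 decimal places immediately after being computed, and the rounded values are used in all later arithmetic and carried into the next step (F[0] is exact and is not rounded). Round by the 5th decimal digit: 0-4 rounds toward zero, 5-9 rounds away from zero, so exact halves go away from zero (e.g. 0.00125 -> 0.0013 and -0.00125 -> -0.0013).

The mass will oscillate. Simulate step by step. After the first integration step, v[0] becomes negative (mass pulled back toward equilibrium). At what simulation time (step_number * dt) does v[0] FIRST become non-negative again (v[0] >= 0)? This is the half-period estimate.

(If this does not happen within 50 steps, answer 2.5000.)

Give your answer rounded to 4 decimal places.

Answer: 2.5000

Derivation:
Step 0: x=[6.4000] v=[0.0000]
Step 1: x=[6.3957] v=[-0.0862]
Step 2: x=[6.3871] v=[-0.1721]
Step 3: x=[6.3742] v=[-0.2576]
Step 4: x=[6.3571] v=[-0.3424]
Step 5: x=[6.3358] v=[-0.4262]
Step 6: x=[6.3104] v=[-0.5089]
Step 7: x=[6.2809] v=[-0.5902]
Step 8: x=[6.2474] v=[-0.6699]
Step 9: x=[6.2100] v=[-0.7478]
Step 10: x=[6.1688] v=[-0.8237]
Step 11: x=[6.1239] v=[-0.8974]
Step 12: x=[6.0755] v=[-0.9687]
Step 13: x=[6.0236] v=[-1.0374]
Step 14: x=[5.9684] v=[-1.1033]
Step 15: x=[5.9101] v=[-1.1662]
Step 16: x=[5.8488] v=[-1.2260]
Step 17: x=[5.7847] v=[-1.2825]
Step 18: x=[5.7179] v=[-1.3355]
Step 19: x=[5.6487] v=[-1.3849]
Step 20: x=[5.5772] v=[-1.4306]
Step 21: x=[5.5036] v=[-1.4725]
Step 22: x=[5.4281] v=[-1.5104]
Step 23: x=[5.3509] v=[-1.5442]
Step 24: x=[5.2722] v=[-1.5739]
Step 25: x=[5.1922] v=[-1.5993]
Step 26: x=[5.1112] v=[-1.6204]
Step 27: x=[5.0293] v=[-1.6372]
Step 28: x=[4.9468] v=[-1.6495]
Step 29: x=[4.8639] v=[-1.6574]
Step 30: x=[4.7809] v=[-1.6608]
Step 31: x=[4.6979] v=[-1.6598]
Step 32: x=[4.6152] v=[-1.6543]
Step 33: x=[4.5330] v=[-1.6444]
Step 34: x=[4.4515] v=[-1.6300]
Step 35: x=[4.3709] v=[-1.6112]
Step 36: x=[4.2915] v=[-1.5881]
Step 37: x=[4.2135] v=[-1.5607]
Step 38: x=[4.1370] v=[-1.5291]
Step 39: x=[4.0623] v=[-1.4934]
Step 40: x=[3.9896] v=[-1.4537]
Step 41: x=[3.9191] v=[-1.4101]
Step 42: x=[3.8510] v=[-1.3627]
Step 43: x=[3.7854] v=[-1.3116]
Step 44: x=[3.7226] v=[-1.2570]
Step 45: x=[3.6627] v=[-1.1990]
Step 46: x=[3.6058] v=[-1.1378]
Step 47: x=[3.5521] v=[-1.0735]
Step 48: x=[3.5018] v=[-1.0063]
Step 49: x=[3.4550] v=[-0.9364]
Step 50: x=[3.4118] v=[-0.8640]
v[0] did not become non-negative within 50 steps; using fallback time=2.5000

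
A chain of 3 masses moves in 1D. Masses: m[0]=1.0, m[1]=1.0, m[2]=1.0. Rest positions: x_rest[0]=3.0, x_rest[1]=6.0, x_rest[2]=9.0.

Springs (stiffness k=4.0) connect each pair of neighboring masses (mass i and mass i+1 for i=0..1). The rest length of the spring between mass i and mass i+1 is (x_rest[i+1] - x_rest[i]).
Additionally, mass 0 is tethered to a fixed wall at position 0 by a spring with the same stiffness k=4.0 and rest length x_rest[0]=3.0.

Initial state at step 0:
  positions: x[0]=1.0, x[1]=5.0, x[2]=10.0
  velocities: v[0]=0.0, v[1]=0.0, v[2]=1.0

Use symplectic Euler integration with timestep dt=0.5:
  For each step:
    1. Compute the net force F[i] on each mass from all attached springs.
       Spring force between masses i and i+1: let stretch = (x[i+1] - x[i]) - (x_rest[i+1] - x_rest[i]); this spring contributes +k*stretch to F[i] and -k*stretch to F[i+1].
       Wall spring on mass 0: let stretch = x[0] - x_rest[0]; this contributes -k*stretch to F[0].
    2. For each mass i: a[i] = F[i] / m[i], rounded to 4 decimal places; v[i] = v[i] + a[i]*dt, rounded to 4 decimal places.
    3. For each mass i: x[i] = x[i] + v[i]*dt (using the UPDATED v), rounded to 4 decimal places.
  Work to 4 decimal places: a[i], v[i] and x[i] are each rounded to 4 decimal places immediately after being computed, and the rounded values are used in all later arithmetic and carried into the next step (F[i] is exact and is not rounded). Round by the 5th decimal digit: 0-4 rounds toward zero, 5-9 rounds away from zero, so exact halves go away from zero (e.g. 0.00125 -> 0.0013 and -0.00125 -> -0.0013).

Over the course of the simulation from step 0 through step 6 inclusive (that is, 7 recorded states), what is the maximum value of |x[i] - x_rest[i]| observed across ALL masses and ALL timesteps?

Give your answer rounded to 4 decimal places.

Step 0: x=[1.0000 5.0000 10.0000] v=[0.0000 0.0000 1.0000]
Step 1: x=[4.0000 6.0000 8.5000] v=[6.0000 2.0000 -3.0000]
Step 2: x=[5.0000 7.5000 7.5000] v=[2.0000 3.0000 -2.0000]
Step 3: x=[3.5000 6.5000 9.5000] v=[-3.0000 -2.0000 4.0000]
Step 4: x=[1.5000 5.5000 11.5000] v=[-4.0000 -2.0000 4.0000]
Step 5: x=[2.0000 6.5000 10.5000] v=[1.0000 2.0000 -2.0000]
Step 6: x=[5.0000 7.0000 8.5000] v=[6.0000 1.0000 -4.0000]
Max displacement = 2.5000

Answer: 2.5000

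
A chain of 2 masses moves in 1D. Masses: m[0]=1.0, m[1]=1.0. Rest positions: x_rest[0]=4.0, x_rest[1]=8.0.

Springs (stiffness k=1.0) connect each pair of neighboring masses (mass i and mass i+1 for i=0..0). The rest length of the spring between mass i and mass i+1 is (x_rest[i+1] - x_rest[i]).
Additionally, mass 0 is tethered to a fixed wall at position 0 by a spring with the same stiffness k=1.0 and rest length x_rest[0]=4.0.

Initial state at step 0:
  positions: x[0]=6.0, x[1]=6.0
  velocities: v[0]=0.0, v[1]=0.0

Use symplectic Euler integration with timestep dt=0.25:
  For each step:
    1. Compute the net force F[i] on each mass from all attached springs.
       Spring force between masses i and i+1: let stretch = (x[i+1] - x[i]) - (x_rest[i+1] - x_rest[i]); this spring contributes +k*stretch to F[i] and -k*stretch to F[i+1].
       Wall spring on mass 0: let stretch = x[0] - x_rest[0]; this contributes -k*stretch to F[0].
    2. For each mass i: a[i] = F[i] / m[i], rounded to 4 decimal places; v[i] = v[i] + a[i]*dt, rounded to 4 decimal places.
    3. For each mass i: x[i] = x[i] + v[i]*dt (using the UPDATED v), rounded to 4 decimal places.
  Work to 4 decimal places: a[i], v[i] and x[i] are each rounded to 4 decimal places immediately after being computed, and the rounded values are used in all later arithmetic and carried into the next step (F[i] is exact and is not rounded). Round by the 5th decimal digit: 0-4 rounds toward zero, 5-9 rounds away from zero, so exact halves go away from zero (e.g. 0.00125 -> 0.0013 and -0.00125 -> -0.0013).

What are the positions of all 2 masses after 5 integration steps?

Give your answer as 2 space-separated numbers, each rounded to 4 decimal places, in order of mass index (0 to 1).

Answer: 2.2903 8.5514

Derivation:
Step 0: x=[6.0000 6.0000] v=[0.0000 0.0000]
Step 1: x=[5.6250 6.2500] v=[-1.5000 1.0000]
Step 2: x=[4.9375 6.7110] v=[-2.7500 1.8438]
Step 3: x=[4.0523 7.3111] v=[-3.5410 2.4004]
Step 4: x=[3.1175 7.9575] v=[-3.7394 2.5857]
Step 5: x=[2.2903 8.5514] v=[-3.3088 2.3757]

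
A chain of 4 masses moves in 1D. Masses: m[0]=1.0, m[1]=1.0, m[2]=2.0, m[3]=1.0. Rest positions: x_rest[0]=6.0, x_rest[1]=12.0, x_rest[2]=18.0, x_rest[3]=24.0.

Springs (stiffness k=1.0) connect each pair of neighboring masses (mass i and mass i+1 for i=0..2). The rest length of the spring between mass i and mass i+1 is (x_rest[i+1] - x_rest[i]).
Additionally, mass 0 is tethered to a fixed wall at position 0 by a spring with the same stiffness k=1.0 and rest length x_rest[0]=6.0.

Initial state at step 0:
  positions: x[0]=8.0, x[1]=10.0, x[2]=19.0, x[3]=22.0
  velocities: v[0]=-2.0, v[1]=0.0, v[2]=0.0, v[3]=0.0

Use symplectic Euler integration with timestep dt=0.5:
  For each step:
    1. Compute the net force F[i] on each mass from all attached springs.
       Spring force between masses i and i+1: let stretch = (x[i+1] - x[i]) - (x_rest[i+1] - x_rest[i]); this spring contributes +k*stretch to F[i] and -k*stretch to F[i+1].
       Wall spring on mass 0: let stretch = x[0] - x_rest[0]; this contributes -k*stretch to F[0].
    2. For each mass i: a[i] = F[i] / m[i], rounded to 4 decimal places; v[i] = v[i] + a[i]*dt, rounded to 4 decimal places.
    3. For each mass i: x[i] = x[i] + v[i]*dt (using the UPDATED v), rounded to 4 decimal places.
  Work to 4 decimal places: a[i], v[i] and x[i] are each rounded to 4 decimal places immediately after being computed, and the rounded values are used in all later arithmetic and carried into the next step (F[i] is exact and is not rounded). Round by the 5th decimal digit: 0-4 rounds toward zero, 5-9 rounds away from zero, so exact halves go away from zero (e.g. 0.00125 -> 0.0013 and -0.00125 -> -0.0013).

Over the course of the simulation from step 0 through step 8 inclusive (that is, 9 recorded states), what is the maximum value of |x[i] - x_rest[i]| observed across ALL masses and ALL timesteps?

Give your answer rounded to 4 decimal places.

Answer: 4.0006

Derivation:
Step 0: x=[8.0000 10.0000 19.0000 22.0000] v=[-2.0000 0.0000 0.0000 0.0000]
Step 1: x=[5.5000 11.7500 18.2500 22.7500] v=[-5.0000 3.5000 -1.5000 1.5000]
Step 2: x=[3.1875 13.5625 17.2500 23.8750] v=[-4.6250 3.6250 -2.0000 2.2500]
Step 3: x=[2.6719 13.7032 16.6172 24.8438] v=[-1.0313 0.2813 -1.2656 1.9375]
Step 4: x=[4.2461 11.8145 16.6485 25.2559] v=[3.1484 -3.7774 0.0626 0.8242]
Step 5: x=[6.6509 9.2422 17.1515 25.0162] v=[4.8096 -5.1446 1.0060 -0.4795]
Step 6: x=[8.0408 7.9994 17.6490 24.3103] v=[2.7798 -2.4856 0.9949 -1.4119]
Step 7: x=[7.4102 9.1794 17.7729 23.4390] v=[-1.2613 2.3599 0.2478 -1.7426]
Step 8: x=[5.3693 12.0655 17.5309 22.6512] v=[-4.0818 5.7721 -0.4841 -1.5757]
Max displacement = 4.0006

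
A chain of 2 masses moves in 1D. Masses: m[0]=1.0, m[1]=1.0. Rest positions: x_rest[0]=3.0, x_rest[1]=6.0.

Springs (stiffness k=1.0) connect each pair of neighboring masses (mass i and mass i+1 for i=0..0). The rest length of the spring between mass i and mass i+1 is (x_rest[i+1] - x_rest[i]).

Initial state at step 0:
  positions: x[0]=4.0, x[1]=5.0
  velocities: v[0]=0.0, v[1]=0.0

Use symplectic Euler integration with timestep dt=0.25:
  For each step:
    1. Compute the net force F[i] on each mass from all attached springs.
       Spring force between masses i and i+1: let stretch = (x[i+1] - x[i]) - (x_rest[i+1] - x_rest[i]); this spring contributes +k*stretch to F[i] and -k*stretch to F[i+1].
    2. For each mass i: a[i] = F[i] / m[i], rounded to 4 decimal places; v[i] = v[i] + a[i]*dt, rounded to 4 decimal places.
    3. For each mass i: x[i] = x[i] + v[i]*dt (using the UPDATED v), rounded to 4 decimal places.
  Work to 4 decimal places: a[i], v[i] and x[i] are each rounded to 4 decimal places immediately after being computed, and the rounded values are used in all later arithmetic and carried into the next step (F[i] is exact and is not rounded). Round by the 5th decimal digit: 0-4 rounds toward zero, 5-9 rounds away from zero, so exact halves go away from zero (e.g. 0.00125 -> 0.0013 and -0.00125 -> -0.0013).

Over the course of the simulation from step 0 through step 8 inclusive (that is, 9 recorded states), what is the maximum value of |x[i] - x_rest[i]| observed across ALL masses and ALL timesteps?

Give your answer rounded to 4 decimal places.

Step 0: x=[4.0000 5.0000] v=[0.0000 0.0000]
Step 1: x=[3.8750 5.1250] v=[-0.5000 0.5000]
Step 2: x=[3.6406 5.3594] v=[-0.9375 0.9375]
Step 3: x=[3.3262 5.6739] v=[-1.2578 1.2578]
Step 4: x=[2.9710 6.0291] v=[-1.4209 1.4209]
Step 5: x=[2.6194 6.3807] v=[-1.4064 1.4064]
Step 6: x=[2.3154 6.6847] v=[-1.2161 1.2161]
Step 7: x=[2.0970 6.9032] v=[-0.8738 0.8738]
Step 8: x=[1.9914 7.0088] v=[-0.4223 0.4223]
Max displacement = 1.0088

Answer: 1.0088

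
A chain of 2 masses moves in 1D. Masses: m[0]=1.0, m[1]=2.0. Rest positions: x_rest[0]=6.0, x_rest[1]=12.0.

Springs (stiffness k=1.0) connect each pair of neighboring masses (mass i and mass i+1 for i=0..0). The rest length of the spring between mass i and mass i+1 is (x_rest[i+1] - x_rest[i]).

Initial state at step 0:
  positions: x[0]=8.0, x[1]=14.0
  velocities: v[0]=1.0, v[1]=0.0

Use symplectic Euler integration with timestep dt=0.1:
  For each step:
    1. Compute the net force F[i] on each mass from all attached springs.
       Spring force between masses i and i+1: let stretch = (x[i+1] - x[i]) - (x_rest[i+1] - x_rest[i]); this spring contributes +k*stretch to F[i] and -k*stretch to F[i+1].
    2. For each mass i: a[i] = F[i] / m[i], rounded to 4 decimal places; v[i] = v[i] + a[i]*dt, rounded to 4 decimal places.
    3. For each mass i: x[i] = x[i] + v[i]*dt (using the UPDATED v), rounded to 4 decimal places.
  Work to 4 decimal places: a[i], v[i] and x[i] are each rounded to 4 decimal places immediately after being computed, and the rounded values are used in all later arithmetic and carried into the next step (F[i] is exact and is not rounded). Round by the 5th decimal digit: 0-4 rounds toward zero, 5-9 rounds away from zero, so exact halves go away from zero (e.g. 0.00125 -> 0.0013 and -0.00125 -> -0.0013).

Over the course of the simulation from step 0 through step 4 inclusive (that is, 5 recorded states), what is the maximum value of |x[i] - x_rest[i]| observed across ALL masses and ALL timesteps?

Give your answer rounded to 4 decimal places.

Step 0: x=[8.0000 14.0000] v=[1.0000 0.0000]
Step 1: x=[8.1000 14.0000] v=[1.0000 0.0000]
Step 2: x=[8.1990 14.0005] v=[0.9900 0.0050]
Step 3: x=[8.2960 14.0020] v=[0.9702 0.0149]
Step 4: x=[8.3901 14.0050] v=[0.9408 0.0296]
Max displacement = 2.3901

Answer: 2.3901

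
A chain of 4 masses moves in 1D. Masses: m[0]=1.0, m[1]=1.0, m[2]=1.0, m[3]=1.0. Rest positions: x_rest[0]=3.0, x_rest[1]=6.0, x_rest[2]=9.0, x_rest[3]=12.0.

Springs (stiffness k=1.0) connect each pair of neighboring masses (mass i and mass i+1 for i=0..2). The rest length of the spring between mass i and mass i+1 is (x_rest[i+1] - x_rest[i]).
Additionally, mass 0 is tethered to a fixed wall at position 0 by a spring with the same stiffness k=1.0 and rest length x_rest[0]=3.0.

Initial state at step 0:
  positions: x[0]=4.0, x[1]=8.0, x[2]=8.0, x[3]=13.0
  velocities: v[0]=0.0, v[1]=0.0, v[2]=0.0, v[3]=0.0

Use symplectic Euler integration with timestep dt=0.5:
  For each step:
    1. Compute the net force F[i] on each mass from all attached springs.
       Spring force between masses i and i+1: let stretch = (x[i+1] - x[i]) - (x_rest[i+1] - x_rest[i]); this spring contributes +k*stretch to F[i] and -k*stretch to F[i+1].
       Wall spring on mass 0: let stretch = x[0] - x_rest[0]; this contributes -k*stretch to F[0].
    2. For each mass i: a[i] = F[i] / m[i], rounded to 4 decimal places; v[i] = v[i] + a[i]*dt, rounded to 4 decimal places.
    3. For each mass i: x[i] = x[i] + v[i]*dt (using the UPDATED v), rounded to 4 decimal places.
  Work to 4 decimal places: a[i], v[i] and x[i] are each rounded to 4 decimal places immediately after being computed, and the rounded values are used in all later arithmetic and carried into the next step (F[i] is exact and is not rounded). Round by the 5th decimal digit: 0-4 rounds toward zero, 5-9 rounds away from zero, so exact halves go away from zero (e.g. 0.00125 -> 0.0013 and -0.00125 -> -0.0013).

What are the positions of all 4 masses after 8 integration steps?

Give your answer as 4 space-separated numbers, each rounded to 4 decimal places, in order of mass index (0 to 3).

Step 0: x=[4.0000 8.0000 8.0000 13.0000] v=[0.0000 0.0000 0.0000 0.0000]
Step 1: x=[4.0000 7.0000 9.2500 12.5000] v=[0.0000 -2.0000 2.5000 -1.0000]
Step 2: x=[3.7500 5.8125 10.7500 11.9375] v=[-0.5000 -2.3750 3.0000 -1.1250]
Step 3: x=[3.0781 5.3438 11.3125 11.8281] v=[-1.3438 -0.9375 1.1250 -0.2188]
Step 4: x=[2.2031 5.8008 10.5117 12.3398] v=[-1.7500 0.9140 -1.6016 1.0234]
Step 5: x=[1.6768 6.5361 8.9902 13.1445] v=[-1.0527 1.4706 -3.0430 1.6094]
Step 6: x=[1.9461 6.6701 7.8938 13.6607] v=[0.5386 0.2680 -2.1929 1.0323]
Step 7: x=[2.9099 5.9290 7.9332 13.4851] v=[1.9276 -1.4822 0.0787 -0.3512]
Step 8: x=[3.9010 4.9342 8.8595 12.6715] v=[1.9822 -1.9897 1.8526 -1.6272]

Answer: 3.9010 4.9342 8.8595 12.6715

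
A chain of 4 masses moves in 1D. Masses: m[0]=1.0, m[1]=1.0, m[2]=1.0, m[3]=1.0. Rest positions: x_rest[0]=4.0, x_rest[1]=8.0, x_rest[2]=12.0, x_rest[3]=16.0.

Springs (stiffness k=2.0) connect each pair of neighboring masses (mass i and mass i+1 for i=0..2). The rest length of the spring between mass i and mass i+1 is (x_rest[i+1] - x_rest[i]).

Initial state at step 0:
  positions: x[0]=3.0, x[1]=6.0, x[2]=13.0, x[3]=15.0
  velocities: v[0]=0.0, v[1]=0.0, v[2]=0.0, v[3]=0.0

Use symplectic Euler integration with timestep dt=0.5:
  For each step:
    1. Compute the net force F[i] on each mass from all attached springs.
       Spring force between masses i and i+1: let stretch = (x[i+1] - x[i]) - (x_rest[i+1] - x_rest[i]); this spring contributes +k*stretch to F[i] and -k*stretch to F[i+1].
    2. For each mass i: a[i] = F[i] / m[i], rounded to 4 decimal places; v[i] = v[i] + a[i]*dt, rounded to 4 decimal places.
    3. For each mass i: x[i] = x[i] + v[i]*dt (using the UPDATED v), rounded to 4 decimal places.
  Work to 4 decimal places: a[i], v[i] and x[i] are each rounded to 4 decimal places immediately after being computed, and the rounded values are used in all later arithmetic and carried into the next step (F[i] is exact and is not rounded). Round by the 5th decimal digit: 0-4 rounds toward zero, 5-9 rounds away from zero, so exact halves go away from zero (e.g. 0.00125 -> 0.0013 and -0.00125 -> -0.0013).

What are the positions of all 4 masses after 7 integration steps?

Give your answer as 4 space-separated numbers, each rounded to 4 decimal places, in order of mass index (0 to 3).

Answer: 3.3438 7.9063 10.5938 15.1563

Derivation:
Step 0: x=[3.0000 6.0000 13.0000 15.0000] v=[0.0000 0.0000 0.0000 0.0000]
Step 1: x=[2.5000 8.0000 10.5000 16.0000] v=[-1.0000 4.0000 -5.0000 2.0000]
Step 2: x=[2.7500 8.5000 9.5000 16.2500] v=[0.5000 1.0000 -2.0000 0.5000]
Step 3: x=[3.8750 6.6250 11.3750 15.1250] v=[2.2500 -3.7500 3.7500 -2.2500]
Step 4: x=[4.3750 5.7500 12.7500 14.1250] v=[1.0000 -1.7500 2.7500 -2.0000]
Step 5: x=[3.5625 7.6875 11.3125 14.4375] v=[-1.6250 3.8750 -2.8750 0.6250]
Step 6: x=[2.8125 9.3750 9.6250 15.1875] v=[-1.5000 3.3750 -3.3750 1.5000]
Step 7: x=[3.3438 7.9063 10.5938 15.1563] v=[1.0625 -2.9375 1.9375 -0.0625]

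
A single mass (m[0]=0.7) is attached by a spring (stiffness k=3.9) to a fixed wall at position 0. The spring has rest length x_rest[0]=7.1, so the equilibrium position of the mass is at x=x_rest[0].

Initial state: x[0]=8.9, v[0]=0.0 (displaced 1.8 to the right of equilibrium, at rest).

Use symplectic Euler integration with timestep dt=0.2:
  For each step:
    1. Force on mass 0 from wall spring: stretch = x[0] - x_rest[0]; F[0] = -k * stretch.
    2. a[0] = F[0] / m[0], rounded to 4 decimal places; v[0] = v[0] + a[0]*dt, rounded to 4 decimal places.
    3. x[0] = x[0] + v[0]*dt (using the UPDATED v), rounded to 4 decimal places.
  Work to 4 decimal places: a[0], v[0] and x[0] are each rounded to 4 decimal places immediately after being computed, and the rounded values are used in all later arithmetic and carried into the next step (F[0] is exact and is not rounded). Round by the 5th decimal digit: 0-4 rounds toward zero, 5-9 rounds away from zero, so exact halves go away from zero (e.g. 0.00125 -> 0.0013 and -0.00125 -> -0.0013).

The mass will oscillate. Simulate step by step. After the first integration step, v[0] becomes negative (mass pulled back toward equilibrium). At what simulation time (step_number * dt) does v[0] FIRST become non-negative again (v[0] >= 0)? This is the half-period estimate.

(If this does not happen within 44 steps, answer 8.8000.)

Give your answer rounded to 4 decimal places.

Step 0: x=[8.9000] v=[0.0000]
Step 1: x=[8.4989] v=[-2.0057]
Step 2: x=[7.7860] v=[-3.5645]
Step 3: x=[6.9202] v=[-4.3289]
Step 4: x=[6.0945] v=[-4.1286]
Step 5: x=[5.4929] v=[-3.0082]
Step 6: x=[5.2494] v=[-1.2174]
Step 7: x=[5.4183] v=[0.8447]
First v>=0 after going negative at step 7, time=1.4000

Answer: 1.4000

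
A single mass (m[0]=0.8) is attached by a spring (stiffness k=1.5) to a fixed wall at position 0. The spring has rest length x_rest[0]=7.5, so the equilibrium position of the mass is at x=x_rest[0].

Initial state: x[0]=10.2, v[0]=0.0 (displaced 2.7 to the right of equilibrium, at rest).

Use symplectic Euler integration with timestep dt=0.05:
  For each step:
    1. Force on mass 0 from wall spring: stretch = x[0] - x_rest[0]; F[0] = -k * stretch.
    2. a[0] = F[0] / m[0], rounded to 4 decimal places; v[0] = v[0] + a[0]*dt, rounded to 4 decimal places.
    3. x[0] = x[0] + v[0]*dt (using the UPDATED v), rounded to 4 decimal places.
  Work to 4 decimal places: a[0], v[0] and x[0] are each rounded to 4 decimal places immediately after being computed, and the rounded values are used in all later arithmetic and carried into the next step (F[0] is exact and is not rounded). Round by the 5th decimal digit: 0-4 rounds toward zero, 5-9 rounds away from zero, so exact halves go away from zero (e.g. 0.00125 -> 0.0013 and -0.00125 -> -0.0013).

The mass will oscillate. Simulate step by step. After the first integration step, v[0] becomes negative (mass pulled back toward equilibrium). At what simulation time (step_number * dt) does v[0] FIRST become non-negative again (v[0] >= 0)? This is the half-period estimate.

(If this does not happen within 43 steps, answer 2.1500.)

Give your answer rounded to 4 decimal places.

Answer: 2.1500

Derivation:
Step 0: x=[10.2000] v=[0.0000]
Step 1: x=[10.1873] v=[-0.2531]
Step 2: x=[10.1621] v=[-0.5050]
Step 3: x=[10.1244] v=[-0.7546]
Step 4: x=[10.0744] v=[-1.0006]
Step 5: x=[10.0123] v=[-1.2420]
Step 6: x=[9.9384] v=[-1.4775]
Step 7: x=[9.8531] v=[-1.7061]
Step 8: x=[9.7568] v=[-1.9267]
Step 9: x=[9.6499] v=[-2.1383]
Step 10: x=[9.5329] v=[-2.3399]
Step 11: x=[9.4064] v=[-2.5305]
Step 12: x=[9.2709] v=[-2.7092]
Step 13: x=[9.1271] v=[-2.8752]
Step 14: x=[8.9757] v=[-3.0277]
Step 15: x=[8.8174] v=[-3.1660]
Step 16: x=[8.6529] v=[-3.2895]
Step 17: x=[8.4830] v=[-3.3976]
Step 18: x=[8.3085] v=[-3.4898]
Step 19: x=[8.1302] v=[-3.5656]
Step 20: x=[7.9490] v=[-3.6247]
Step 21: x=[7.7657] v=[-3.6668]
Step 22: x=[7.5811] v=[-3.6917]
Step 23: x=[7.3961] v=[-3.6993]
Step 24: x=[7.2116] v=[-3.6896]
Step 25: x=[7.0285] v=[-3.6626]
Step 26: x=[6.8476] v=[-3.6184]
Step 27: x=[6.6697] v=[-3.5572]
Step 28: x=[6.4957] v=[-3.4794]
Step 29: x=[6.3264] v=[-3.3852]
Step 30: x=[6.1626] v=[-3.2752]
Step 31: x=[6.0051] v=[-3.1498]
Step 32: x=[5.8546] v=[-3.0097]
Step 33: x=[5.7118] v=[-2.8554]
Step 34: x=[5.5774] v=[-2.6878]
Step 35: x=[5.4520] v=[-2.5076]
Step 36: x=[5.3362] v=[-2.3156]
Step 37: x=[5.2306] v=[-2.1127]
Step 38: x=[5.1356] v=[-1.8999]
Step 39: x=[5.0517] v=[-1.6782]
Step 40: x=[4.9793] v=[-1.4487]
Step 41: x=[4.9187] v=[-1.2124]
Step 42: x=[4.8702] v=[-0.9704]
Step 43: x=[4.8340] v=[-0.7239]
v[0] did not become non-negative within 43 steps; using fallback time=2.1500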